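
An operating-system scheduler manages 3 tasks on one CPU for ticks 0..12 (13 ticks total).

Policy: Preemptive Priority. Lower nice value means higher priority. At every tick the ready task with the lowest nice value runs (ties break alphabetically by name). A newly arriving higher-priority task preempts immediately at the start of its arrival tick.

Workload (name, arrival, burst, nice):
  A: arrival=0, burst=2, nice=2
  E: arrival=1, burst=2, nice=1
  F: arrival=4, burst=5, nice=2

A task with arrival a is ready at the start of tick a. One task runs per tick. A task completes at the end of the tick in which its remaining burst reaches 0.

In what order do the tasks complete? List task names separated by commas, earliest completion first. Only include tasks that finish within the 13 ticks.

completion order = E, A, F

t=0: ready={A} → run A
t=1: ready={A,E} → run E
t=2: ready={A,E} → run E
t=3: ready={A} → run A
t=4: ready={F} → run F
t=5: ready={F} → run F
t=6: ready={F} → run F
t=7: ready={F} → run F
t=8: ready={F} → run F
t=9: (idle)
t=10: (idle)
t=11: (idle)
t=12: (idle)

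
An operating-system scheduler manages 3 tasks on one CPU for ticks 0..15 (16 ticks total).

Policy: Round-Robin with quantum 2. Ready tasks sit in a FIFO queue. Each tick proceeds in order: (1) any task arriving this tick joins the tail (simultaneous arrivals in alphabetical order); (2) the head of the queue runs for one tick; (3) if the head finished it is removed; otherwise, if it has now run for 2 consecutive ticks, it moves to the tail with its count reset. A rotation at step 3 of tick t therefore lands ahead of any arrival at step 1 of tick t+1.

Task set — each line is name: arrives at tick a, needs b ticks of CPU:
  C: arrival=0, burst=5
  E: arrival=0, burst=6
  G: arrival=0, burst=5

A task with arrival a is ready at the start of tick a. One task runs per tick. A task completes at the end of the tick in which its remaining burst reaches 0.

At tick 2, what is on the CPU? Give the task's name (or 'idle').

t=0: queue=[C,E,G] q_used=0 → run C
t=1: queue=[C,E,G] q_used=1 → run C
t=2: queue=[E,G,C] q_used=0 → run E
t=3: queue=[E,G,C] q_used=1 → run E
t=4: queue=[G,C,E] q_used=0 → run G
t=5: queue=[G,C,E] q_used=1 → run G
t=6: queue=[C,E,G] q_used=0 → run C
t=7: queue=[C,E,G] q_used=1 → run C
t=8: queue=[E,G,C] q_used=0 → run E
t=9: queue=[E,G,C] q_used=1 → run E
t=10: queue=[G,C,E] q_used=0 → run G
t=11: queue=[G,C,E] q_used=1 → run G
t=12: queue=[C,E,G] q_used=0 → run C
t=13: queue=[E,G] q_used=0 → run E
t=14: queue=[E,G] q_used=1 → run E
t=15: queue=[G] q_used=0 → run G

running at tick 2 = E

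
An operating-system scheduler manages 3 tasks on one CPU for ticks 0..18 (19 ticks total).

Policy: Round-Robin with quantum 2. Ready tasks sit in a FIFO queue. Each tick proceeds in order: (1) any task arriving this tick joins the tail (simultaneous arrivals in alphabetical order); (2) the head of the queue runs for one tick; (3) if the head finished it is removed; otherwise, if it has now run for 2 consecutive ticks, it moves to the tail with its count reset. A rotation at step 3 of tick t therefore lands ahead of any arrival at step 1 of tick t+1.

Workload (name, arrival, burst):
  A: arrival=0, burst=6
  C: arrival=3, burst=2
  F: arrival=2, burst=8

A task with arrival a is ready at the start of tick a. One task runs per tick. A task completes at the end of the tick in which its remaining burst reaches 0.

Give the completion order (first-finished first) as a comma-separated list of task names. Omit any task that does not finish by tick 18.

t=0: queue=[A] q_used=0 → run A
t=1: queue=[A] q_used=1 → run A
t=2: queue=[A,F] q_used=0 → run A
t=3: queue=[A,F,C] q_used=1 → run A
t=4: queue=[F,C,A] q_used=0 → run F
t=5: queue=[F,C,A] q_used=1 → run F
t=6: queue=[C,A,F] q_used=0 → run C
t=7: queue=[C,A,F] q_used=1 → run C
t=8: queue=[A,F] q_used=0 → run A
t=9: queue=[A,F] q_used=1 → run A
t=10: queue=[F] q_used=0 → run F
t=11: queue=[F] q_used=1 → run F
t=12: queue=[F] q_used=0 → run F
t=13: queue=[F] q_used=1 → run F
t=14: queue=[F] q_used=0 → run F
t=15: queue=[F] q_used=1 → run F
t=16: (idle)
t=17: (idle)
t=18: (idle)

completion order = C, A, F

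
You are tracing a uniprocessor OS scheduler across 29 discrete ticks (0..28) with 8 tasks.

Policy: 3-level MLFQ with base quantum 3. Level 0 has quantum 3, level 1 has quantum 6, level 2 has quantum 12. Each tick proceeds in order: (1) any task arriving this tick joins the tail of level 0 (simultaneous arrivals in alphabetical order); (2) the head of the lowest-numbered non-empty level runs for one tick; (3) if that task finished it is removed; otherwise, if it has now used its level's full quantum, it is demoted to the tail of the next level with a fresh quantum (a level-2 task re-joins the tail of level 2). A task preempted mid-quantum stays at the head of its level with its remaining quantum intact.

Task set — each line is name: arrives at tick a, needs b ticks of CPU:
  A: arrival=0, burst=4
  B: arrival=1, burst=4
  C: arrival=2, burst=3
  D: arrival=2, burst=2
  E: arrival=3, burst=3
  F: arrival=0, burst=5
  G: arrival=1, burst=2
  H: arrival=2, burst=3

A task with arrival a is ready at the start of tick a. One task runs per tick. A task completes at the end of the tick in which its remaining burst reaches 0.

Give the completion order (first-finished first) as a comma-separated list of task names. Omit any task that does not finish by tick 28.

t=0: L0/L1/L2 = AF/-/- → run A
t=1: L0/L1/L2 = AFBG/-/- → run A
t=2: L0/L1/L2 = AFBGCDH/-/- → run A
t=3: L0/L1/L2 = FBGCDHE/A/- → run F
t=4: L0/L1/L2 = FBGCDHE/A/- → run F
t=5: L0/L1/L2 = FBGCDHE/A/- → run F
t=6: L0/L1/L2 = BGCDHE/AF/- → run B
t=7: L0/L1/L2 = BGCDHE/AF/- → run B
t=8: L0/L1/L2 = BGCDHE/AF/- → run B
t=9: L0/L1/L2 = GCDHE/AFB/- → run G
t=10: L0/L1/L2 = GCDHE/AFB/- → run G
t=11: L0/L1/L2 = CDHE/AFB/- → run C
t=12: L0/L1/L2 = CDHE/AFB/- → run C
t=13: L0/L1/L2 = CDHE/AFB/- → run C
t=14: L0/L1/L2 = DHE/AFB/- → run D
t=15: L0/L1/L2 = DHE/AFB/- → run D
t=16: L0/L1/L2 = HE/AFB/- → run H
t=17: L0/L1/L2 = HE/AFB/- → run H
t=18: L0/L1/L2 = HE/AFB/- → run H
t=19: L0/L1/L2 = E/AFB/- → run E
t=20: L0/L1/L2 = E/AFB/- → run E
t=21: L0/L1/L2 = E/AFB/- → run E
t=22: L0/L1/L2 = -/AFB/- → run A
t=23: L0/L1/L2 = -/FB/- → run F
t=24: L0/L1/L2 = -/FB/- → run F
t=25: L0/L1/L2 = -/B/- → run B
t=26: (idle)
t=27: (idle)
t=28: (idle)

completion order = G, C, D, H, E, A, F, B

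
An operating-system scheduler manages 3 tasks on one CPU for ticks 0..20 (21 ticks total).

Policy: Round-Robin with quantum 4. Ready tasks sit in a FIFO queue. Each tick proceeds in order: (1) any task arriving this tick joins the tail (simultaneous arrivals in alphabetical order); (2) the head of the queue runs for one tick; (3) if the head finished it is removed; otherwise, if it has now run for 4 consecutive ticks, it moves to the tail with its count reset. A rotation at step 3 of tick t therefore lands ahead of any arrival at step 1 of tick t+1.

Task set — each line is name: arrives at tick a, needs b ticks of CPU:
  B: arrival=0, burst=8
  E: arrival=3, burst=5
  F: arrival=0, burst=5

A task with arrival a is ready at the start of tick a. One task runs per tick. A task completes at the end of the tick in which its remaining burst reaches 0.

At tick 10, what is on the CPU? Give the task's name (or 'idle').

running at tick 10 = E

t=0: queue=[B,F] q_used=0 → run B
t=1: queue=[B,F] q_used=1 → run B
t=2: queue=[B,F] q_used=2 → run B
t=3: queue=[B,F,E] q_used=3 → run B
t=4: queue=[F,E,B] q_used=0 → run F
t=5: queue=[F,E,B] q_used=1 → run F
t=6: queue=[F,E,B] q_used=2 → run F
t=7: queue=[F,E,B] q_used=3 → run F
t=8: queue=[E,B,F] q_used=0 → run E
t=9: queue=[E,B,F] q_used=1 → run E
t=10: queue=[E,B,F] q_used=2 → run E
t=11: queue=[E,B,F] q_used=3 → run E
t=12: queue=[B,F,E] q_used=0 → run B
t=13: queue=[B,F,E] q_used=1 → run B
t=14: queue=[B,F,E] q_used=2 → run B
t=15: queue=[B,F,E] q_used=3 → run B
t=16: queue=[F,E] q_used=0 → run F
t=17: queue=[E] q_used=0 → run E
t=18: (idle)
t=19: (idle)
t=20: (idle)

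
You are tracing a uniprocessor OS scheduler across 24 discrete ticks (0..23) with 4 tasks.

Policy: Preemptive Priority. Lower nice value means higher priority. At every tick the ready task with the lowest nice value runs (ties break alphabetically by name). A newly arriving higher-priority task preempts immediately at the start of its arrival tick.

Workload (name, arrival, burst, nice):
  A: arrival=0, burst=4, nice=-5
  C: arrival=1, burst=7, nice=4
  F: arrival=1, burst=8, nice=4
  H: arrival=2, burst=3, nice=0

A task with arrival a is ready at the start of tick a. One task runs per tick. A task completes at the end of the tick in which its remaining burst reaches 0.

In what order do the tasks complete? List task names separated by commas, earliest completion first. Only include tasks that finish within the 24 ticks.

completion order = A, H, C, F

t=0: ready={A} → run A
t=1: ready={A,C,F} → run A
t=2: ready={A,C,F,H} → run A
t=3: ready={A,C,F,H} → run A
t=4: ready={C,F,H} → run H
t=5: ready={C,F,H} → run H
t=6: ready={C,F,H} → run H
t=7: ready={C,F} → run C
t=8: ready={C,F} → run C
t=9: ready={C,F} → run C
t=10: ready={C,F} → run C
t=11: ready={C,F} → run C
t=12: ready={C,F} → run C
t=13: ready={C,F} → run C
t=14: ready={F} → run F
t=15: ready={F} → run F
t=16: ready={F} → run F
t=17: ready={F} → run F
t=18: ready={F} → run F
t=19: ready={F} → run F
t=20: ready={F} → run F
t=21: ready={F} → run F
t=22: (idle)
t=23: (idle)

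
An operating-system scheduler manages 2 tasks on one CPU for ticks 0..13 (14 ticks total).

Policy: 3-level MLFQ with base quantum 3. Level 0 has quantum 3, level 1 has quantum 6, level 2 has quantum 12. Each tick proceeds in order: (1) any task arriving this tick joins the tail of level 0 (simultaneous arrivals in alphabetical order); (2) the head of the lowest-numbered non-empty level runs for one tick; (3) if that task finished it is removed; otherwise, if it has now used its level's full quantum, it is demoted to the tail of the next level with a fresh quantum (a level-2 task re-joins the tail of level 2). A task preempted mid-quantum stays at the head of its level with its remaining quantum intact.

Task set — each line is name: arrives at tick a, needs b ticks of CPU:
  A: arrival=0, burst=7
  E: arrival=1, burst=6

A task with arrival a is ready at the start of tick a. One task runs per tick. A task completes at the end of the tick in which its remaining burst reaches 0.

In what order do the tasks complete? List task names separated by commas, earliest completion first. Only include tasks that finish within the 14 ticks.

completion order = A, E

t=0: L0/L1/L2 = A/-/- → run A
t=1: L0/L1/L2 = AE/-/- → run A
t=2: L0/L1/L2 = AE/-/- → run A
t=3: L0/L1/L2 = E/A/- → run E
t=4: L0/L1/L2 = E/A/- → run E
t=5: L0/L1/L2 = E/A/- → run E
t=6: L0/L1/L2 = -/AE/- → run A
t=7: L0/L1/L2 = -/AE/- → run A
t=8: L0/L1/L2 = -/AE/- → run A
t=9: L0/L1/L2 = -/AE/- → run A
t=10: L0/L1/L2 = -/E/- → run E
t=11: L0/L1/L2 = -/E/- → run E
t=12: L0/L1/L2 = -/E/- → run E
t=13: (idle)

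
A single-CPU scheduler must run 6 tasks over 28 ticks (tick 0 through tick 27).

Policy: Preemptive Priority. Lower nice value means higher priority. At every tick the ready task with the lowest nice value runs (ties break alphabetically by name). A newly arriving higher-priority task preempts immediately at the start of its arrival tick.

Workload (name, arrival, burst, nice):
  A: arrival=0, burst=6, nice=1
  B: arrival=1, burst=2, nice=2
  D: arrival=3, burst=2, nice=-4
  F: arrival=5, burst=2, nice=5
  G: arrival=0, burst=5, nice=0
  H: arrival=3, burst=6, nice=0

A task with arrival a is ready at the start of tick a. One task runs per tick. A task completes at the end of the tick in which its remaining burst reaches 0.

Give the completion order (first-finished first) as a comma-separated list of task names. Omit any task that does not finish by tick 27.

completion order = D, G, H, A, B, F

t=0: ready={A,G} → run G
t=1: ready={A,B,G} → run G
t=2: ready={A,B,G} → run G
t=3: ready={A,B,D,G,H} → run D
t=4: ready={A,B,D,G,H} → run D
t=5: ready={A,B,F,G,H} → run G
t=6: ready={A,B,F,G,H} → run G
t=7: ready={A,B,F,H} → run H
t=8: ready={A,B,F,H} → run H
t=9: ready={A,B,F,H} → run H
t=10: ready={A,B,F,H} → run H
t=11: ready={A,B,F,H} → run H
t=12: ready={A,B,F,H} → run H
t=13: ready={A,B,F} → run A
t=14: ready={A,B,F} → run A
t=15: ready={A,B,F} → run A
t=16: ready={A,B,F} → run A
t=17: ready={A,B,F} → run A
t=18: ready={A,B,F} → run A
t=19: ready={B,F} → run B
t=20: ready={B,F} → run B
t=21: ready={F} → run F
t=22: ready={F} → run F
t=23: (idle)
t=24: (idle)
t=25: (idle)
t=26: (idle)
t=27: (idle)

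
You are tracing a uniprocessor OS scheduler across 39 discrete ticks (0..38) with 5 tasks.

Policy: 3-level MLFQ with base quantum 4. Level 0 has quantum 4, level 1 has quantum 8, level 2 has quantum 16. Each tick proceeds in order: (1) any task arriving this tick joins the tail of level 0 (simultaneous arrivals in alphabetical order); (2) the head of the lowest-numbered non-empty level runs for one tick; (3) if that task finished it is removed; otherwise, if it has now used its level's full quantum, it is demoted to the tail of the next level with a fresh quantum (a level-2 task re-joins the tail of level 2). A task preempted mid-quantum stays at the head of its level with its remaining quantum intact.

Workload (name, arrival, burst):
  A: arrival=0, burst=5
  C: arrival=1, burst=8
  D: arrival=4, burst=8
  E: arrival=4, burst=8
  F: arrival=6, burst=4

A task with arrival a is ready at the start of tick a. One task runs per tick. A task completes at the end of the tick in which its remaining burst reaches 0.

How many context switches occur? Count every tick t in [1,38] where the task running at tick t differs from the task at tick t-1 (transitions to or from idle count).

t=0: L0/L1/L2 = A/-/- → run A
t=1: L0/L1/L2 = AC/-/- → run A
t=2: L0/L1/L2 = AC/-/- → run A
t=3: L0/L1/L2 = AC/-/- → run A
t=4: L0/L1/L2 = CDE/A/- → run C
t=5: L0/L1/L2 = CDE/A/- → run C
t=6: L0/L1/L2 = CDEF/A/- → run C
t=7: L0/L1/L2 = CDEF/A/- → run C
t=8: L0/L1/L2 = DEF/AC/- → run D
t=9: L0/L1/L2 = DEF/AC/- → run D
t=10: L0/L1/L2 = DEF/AC/- → run D
t=11: L0/L1/L2 = DEF/AC/- → run D
t=12: L0/L1/L2 = EF/ACD/- → run E
t=13: L0/L1/L2 = EF/ACD/- → run E
t=14: L0/L1/L2 = EF/ACD/- → run E
t=15: L0/L1/L2 = EF/ACD/- → run E
t=16: L0/L1/L2 = F/ACDE/- → run F
t=17: L0/L1/L2 = F/ACDE/- → run F
t=18: L0/L1/L2 = F/ACDE/- → run F
t=19: L0/L1/L2 = F/ACDE/- → run F
t=20: L0/L1/L2 = -/ACDE/- → run A
t=21: L0/L1/L2 = -/CDE/- → run C
t=22: L0/L1/L2 = -/CDE/- → run C
t=23: L0/L1/L2 = -/CDE/- → run C
t=24: L0/L1/L2 = -/CDE/- → run C
t=25: L0/L1/L2 = -/DE/- → run D
t=26: L0/L1/L2 = -/DE/- → run D
t=27: L0/L1/L2 = -/DE/- → run D
t=28: L0/L1/L2 = -/DE/- → run D
t=29: L0/L1/L2 = -/E/- → run E
t=30: L0/L1/L2 = -/E/- → run E
t=31: L0/L1/L2 = -/E/- → run E
t=32: L0/L1/L2 = -/E/- → run E
t=33: (idle)
t=34: (idle)
t=35: (idle)
t=36: (idle)
t=37: (idle)
t=38: (idle)

context switches = 9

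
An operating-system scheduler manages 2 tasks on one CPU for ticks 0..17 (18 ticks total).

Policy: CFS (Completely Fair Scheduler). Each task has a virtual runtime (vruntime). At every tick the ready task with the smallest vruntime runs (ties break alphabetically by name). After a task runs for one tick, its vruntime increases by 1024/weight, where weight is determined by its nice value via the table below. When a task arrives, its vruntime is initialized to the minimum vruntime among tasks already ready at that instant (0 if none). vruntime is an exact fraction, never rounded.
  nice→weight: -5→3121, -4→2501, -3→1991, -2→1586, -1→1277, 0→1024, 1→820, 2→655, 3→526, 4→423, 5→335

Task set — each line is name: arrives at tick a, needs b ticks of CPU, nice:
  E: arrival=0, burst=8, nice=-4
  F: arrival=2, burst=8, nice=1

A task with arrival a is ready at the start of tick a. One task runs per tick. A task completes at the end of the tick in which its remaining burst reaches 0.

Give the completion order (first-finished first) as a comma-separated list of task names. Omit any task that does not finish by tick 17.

t=0: vr[E=0] → run E
t=1: vr[E=1024/2501] → run E
t=2: vr[E=2048/2501 F=2048/2501] → run E
t=3: vr[E=3072/2501 F=2048/2501] → run F
t=4: vr[E=3072/2501 F=25856/12505] → run E
t=5: vr[E=4096/2501 F=25856/12505] → run E
t=6: vr[E=5120/2501 F=25856/12505] → run E
t=7: vr[E=6144/2501 F=25856/12505] → run F
t=8: vr[E=6144/2501 F=41472/12505] → run E
t=9: vr[E=7168/2501 F=41472/12505] → run E
t=10: vr[F=41472/12505] → run F
t=11: vr[F=57088/12505] → run F
t=12: vr[F=72704/12505] → run F
t=13: vr[F=17664/2501] → run F
t=14: vr[F=103936/12505] → run F
t=15: vr[F=119552/12505] → run F
t=16: (idle)
t=17: (idle)

completion order = E, F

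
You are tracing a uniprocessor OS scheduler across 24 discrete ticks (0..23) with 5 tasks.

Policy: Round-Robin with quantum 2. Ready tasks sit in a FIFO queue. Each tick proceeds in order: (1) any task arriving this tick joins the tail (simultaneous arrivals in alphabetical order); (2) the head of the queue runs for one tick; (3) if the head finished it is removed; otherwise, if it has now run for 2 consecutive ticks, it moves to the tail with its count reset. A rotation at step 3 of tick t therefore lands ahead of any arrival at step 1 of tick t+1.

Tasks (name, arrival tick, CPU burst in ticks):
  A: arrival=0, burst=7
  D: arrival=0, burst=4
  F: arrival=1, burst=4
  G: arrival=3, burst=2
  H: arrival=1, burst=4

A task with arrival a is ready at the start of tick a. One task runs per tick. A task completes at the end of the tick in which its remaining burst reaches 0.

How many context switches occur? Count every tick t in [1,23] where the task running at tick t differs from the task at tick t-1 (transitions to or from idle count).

context switches = 10

t=0: queue=[A,D] q_used=0 → run A
t=1: queue=[A,D,F,H] q_used=1 → run A
t=2: queue=[D,F,H,A] q_used=0 → run D
t=3: queue=[D,F,H,A,G] q_used=1 → run D
t=4: queue=[F,H,A,G,D] q_used=0 → run F
t=5: queue=[F,H,A,G,D] q_used=1 → run F
t=6: queue=[H,A,G,D,F] q_used=0 → run H
t=7: queue=[H,A,G,D,F] q_used=1 → run H
t=8: queue=[A,G,D,F,H] q_used=0 → run A
t=9: queue=[A,G,D,F,H] q_used=1 → run A
t=10: queue=[G,D,F,H,A] q_used=0 → run G
t=11: queue=[G,D,F,H,A] q_used=1 → run G
t=12: queue=[D,F,H,A] q_used=0 → run D
t=13: queue=[D,F,H,A] q_used=1 → run D
t=14: queue=[F,H,A] q_used=0 → run F
t=15: queue=[F,H,A] q_used=1 → run F
t=16: queue=[H,A] q_used=0 → run H
t=17: queue=[H,A] q_used=1 → run H
t=18: queue=[A] q_used=0 → run A
t=19: queue=[A] q_used=1 → run A
t=20: queue=[A] q_used=0 → run A
t=21: (idle)
t=22: (idle)
t=23: (idle)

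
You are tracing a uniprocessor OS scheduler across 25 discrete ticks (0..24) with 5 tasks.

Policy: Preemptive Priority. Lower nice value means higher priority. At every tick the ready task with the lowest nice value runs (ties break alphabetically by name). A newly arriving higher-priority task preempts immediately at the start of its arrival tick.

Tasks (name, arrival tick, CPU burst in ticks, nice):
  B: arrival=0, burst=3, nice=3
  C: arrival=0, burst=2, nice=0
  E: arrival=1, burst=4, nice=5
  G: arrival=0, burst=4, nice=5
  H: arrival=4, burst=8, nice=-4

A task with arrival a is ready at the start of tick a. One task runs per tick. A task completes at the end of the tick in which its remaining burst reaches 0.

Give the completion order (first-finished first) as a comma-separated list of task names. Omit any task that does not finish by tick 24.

t=0: ready={B,C,G} → run C
t=1: ready={B,C,E,G} → run C
t=2: ready={B,E,G} → run B
t=3: ready={B,E,G} → run B
t=4: ready={B,E,G,H} → run H
t=5: ready={B,E,G,H} → run H
t=6: ready={B,E,G,H} → run H
t=7: ready={B,E,G,H} → run H
t=8: ready={B,E,G,H} → run H
t=9: ready={B,E,G,H} → run H
t=10: ready={B,E,G,H} → run H
t=11: ready={B,E,G,H} → run H
t=12: ready={B,E,G} → run B
t=13: ready={E,G} → run E
t=14: ready={E,G} → run E
t=15: ready={E,G} → run E
t=16: ready={E,G} → run E
t=17: ready={G} → run G
t=18: ready={G} → run G
t=19: ready={G} → run G
t=20: ready={G} → run G
t=21: (idle)
t=22: (idle)
t=23: (idle)
t=24: (idle)

completion order = C, H, B, E, G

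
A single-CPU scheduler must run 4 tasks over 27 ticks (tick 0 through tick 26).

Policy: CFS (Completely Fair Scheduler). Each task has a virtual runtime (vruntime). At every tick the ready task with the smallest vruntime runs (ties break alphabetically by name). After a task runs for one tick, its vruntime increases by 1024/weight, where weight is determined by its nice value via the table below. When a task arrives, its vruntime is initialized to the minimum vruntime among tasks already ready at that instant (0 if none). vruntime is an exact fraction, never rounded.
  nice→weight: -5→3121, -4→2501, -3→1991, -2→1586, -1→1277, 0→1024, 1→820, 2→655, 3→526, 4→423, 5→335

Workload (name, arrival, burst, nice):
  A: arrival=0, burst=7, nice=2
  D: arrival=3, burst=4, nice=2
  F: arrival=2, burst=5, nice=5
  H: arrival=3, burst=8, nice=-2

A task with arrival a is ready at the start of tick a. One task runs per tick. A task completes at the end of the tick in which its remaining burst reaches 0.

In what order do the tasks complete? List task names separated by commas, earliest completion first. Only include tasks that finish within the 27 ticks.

completion order = H, D, A, F

t=0: vr[A=0] → run A
t=1: vr[A=1024/655] → run A
t=2: vr[A=2048/655 F=2048/655] → run A
t=3: vr[A=3072/655 D=2048/655 F=2048/655 H=2048/655] → run D
t=4: vr[A=3072/655 D=3072/655 F=2048/655 H=2048/655] → run F
t=5: vr[A=3072/655 D=3072/655 F=54272/8777 H=2048/655] → run H
t=6: vr[A=3072/655 D=3072/655 F=54272/8777 H=1959424/519415] → run H
t=7: vr[A=3072/655 D=3072/655 F=54272/8777 H=2294784/519415] → run H
t=8: vr[A=3072/655 D=3072/655 F=54272/8777 H=2630144/519415] → run A
t=9: vr[A=4096/655 D=3072/655 F=54272/8777 H=2630144/519415] → run D
t=10: vr[A=4096/655 D=4096/655 F=54272/8777 H=2630144/519415] → run H
t=11: vr[A=4096/655 D=4096/655 F=54272/8777 H=2965504/519415] → run H
t=12: vr[A=4096/655 D=4096/655 F=54272/8777 H=3300864/519415] → run F
t=13: vr[A=4096/655 D=4096/655 F=405504/43885 H=3300864/519415] → run A
t=14: vr[A=1024/131 D=4096/655 F=405504/43885 H=3300864/519415] → run D
t=15: vr[A=1024/131 D=1024/131 F=405504/43885 H=3300864/519415] → run H
t=16: vr[A=1024/131 D=1024/131 F=405504/43885 H=3636224/519415] → run H
t=17: vr[A=1024/131 D=1024/131 F=405504/43885 H=3971584/519415] → run H
t=18: vr[A=1024/131 D=1024/131 F=405504/43885] → run A
t=19: vr[A=6144/655 D=1024/131 F=405504/43885] → run D
t=20: vr[A=6144/655 F=405504/43885] → run F
t=21: vr[A=6144/655 F=539648/43885] → run A
t=22: vr[F=539648/43885] → run F
t=23: vr[F=673792/43885] → run F
t=24: (idle)
t=25: (idle)
t=26: (idle)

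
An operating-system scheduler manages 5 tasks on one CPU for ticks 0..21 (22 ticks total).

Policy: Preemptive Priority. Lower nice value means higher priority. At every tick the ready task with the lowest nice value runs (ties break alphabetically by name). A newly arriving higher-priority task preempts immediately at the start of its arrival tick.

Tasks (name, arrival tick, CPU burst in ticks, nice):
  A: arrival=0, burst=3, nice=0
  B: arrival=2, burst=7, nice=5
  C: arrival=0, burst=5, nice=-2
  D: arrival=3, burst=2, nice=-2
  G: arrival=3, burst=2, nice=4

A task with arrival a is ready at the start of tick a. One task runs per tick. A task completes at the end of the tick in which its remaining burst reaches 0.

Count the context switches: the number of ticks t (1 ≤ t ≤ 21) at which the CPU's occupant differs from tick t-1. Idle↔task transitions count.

context switches = 5

t=0: ready={A,C} → run C
t=1: ready={A,C} → run C
t=2: ready={A,B,C} → run C
t=3: ready={A,B,C,D,G} → run C
t=4: ready={A,B,C,D,G} → run C
t=5: ready={A,B,D,G} → run D
t=6: ready={A,B,D,G} → run D
t=7: ready={A,B,G} → run A
t=8: ready={A,B,G} → run A
t=9: ready={A,B,G} → run A
t=10: ready={B,G} → run G
t=11: ready={B,G} → run G
t=12: ready={B} → run B
t=13: ready={B} → run B
t=14: ready={B} → run B
t=15: ready={B} → run B
t=16: ready={B} → run B
t=17: ready={B} → run B
t=18: ready={B} → run B
t=19: (idle)
t=20: (idle)
t=21: (idle)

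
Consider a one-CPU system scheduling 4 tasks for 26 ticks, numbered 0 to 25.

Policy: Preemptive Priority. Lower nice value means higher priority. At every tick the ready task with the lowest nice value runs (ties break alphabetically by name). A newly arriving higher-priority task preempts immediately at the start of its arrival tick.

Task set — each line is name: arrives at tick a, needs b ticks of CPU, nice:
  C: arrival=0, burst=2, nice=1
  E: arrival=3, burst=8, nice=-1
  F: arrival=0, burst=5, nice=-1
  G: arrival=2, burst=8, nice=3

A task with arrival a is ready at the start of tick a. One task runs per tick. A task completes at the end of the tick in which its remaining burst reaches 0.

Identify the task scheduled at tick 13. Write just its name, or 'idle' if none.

t=0: ready={C,F} → run F
t=1: ready={C,F} → run F
t=2: ready={C,F,G} → run F
t=3: ready={C,E,F,G} → run E
t=4: ready={C,E,F,G} → run E
t=5: ready={C,E,F,G} → run E
t=6: ready={C,E,F,G} → run E
t=7: ready={C,E,F,G} → run E
t=8: ready={C,E,F,G} → run E
t=9: ready={C,E,F,G} → run E
t=10: ready={C,E,F,G} → run E
t=11: ready={C,F,G} → run F
t=12: ready={C,F,G} → run F
t=13: ready={C,G} → run C
t=14: ready={C,G} → run C
t=15: ready={G} → run G
t=16: ready={G} → run G
t=17: ready={G} → run G
t=18: ready={G} → run G
t=19: ready={G} → run G
t=20: ready={G} → run G
t=21: ready={G} → run G
t=22: ready={G} → run G
t=23: (idle)
t=24: (idle)
t=25: (idle)

running at tick 13 = C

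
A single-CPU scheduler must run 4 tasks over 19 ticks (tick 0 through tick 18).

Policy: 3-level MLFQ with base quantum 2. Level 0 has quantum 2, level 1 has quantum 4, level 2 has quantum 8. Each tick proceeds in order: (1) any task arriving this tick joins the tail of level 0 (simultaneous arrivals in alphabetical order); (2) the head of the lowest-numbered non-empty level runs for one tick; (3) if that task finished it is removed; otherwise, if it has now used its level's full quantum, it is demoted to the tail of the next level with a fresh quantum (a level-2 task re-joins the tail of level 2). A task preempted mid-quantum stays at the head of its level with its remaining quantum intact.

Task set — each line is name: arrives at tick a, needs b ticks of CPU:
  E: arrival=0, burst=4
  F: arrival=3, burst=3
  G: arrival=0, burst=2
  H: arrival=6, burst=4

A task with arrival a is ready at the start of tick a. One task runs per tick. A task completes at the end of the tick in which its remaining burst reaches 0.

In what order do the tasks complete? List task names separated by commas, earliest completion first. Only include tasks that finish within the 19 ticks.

t=0: L0/L1/L2 = EG/-/- → run E
t=1: L0/L1/L2 = EG/-/- → run E
t=2: L0/L1/L2 = G/E/- → run G
t=3: L0/L1/L2 = GF/E/- → run G
t=4: L0/L1/L2 = F/E/- → run F
t=5: L0/L1/L2 = F/E/- → run F
t=6: L0/L1/L2 = H/EF/- → run H
t=7: L0/L1/L2 = H/EF/- → run H
t=8: L0/L1/L2 = -/EFH/- → run E
t=9: L0/L1/L2 = -/EFH/- → run E
t=10: L0/L1/L2 = -/FH/- → run F
t=11: L0/L1/L2 = -/H/- → run H
t=12: L0/L1/L2 = -/H/- → run H
t=13: (idle)
t=14: (idle)
t=15: (idle)
t=16: (idle)
t=17: (idle)
t=18: (idle)

completion order = G, E, F, H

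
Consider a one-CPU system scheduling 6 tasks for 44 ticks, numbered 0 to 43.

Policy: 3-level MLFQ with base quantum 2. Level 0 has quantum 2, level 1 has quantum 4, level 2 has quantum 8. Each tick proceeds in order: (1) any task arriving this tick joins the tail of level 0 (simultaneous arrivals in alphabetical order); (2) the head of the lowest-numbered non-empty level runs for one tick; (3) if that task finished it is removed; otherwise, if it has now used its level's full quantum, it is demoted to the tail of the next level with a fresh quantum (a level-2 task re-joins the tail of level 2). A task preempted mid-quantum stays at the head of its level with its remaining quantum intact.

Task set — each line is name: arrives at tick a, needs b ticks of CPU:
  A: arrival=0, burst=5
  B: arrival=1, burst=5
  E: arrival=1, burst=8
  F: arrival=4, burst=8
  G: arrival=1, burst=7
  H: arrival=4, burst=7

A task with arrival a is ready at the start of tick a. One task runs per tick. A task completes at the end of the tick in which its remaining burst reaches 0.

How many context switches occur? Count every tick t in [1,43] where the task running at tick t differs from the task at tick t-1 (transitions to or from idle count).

t=0: L0/L1/L2 = A/-/- → run A
t=1: L0/L1/L2 = ABEG/-/- → run A
t=2: L0/L1/L2 = BEG/A/- → run B
t=3: L0/L1/L2 = BEG/A/- → run B
t=4: L0/L1/L2 = EGFH/AB/- → run E
t=5: L0/L1/L2 = EGFH/AB/- → run E
t=6: L0/L1/L2 = GFH/ABE/- → run G
t=7: L0/L1/L2 = GFH/ABE/- → run G
t=8: L0/L1/L2 = FH/ABEG/- → run F
t=9: L0/L1/L2 = FH/ABEG/- → run F
t=10: L0/L1/L2 = H/ABEGF/- → run H
t=11: L0/L1/L2 = H/ABEGF/- → run H
t=12: L0/L1/L2 = -/ABEGFH/- → run A
t=13: L0/L1/L2 = -/ABEGFH/- → run A
t=14: L0/L1/L2 = -/ABEGFH/- → run A
t=15: L0/L1/L2 = -/BEGFH/- → run B
t=16: L0/L1/L2 = -/BEGFH/- → run B
t=17: L0/L1/L2 = -/BEGFH/- → run B
t=18: L0/L1/L2 = -/EGFH/- → run E
t=19: L0/L1/L2 = -/EGFH/- → run E
t=20: L0/L1/L2 = -/EGFH/- → run E
t=21: L0/L1/L2 = -/EGFH/- → run E
t=22: L0/L1/L2 = -/GFH/E → run G
t=23: L0/L1/L2 = -/GFH/E → run G
t=24: L0/L1/L2 = -/GFH/E → run G
t=25: L0/L1/L2 = -/GFH/E → run G
t=26: L0/L1/L2 = -/FH/EG → run F
t=27: L0/L1/L2 = -/FH/EG → run F
t=28: L0/L1/L2 = -/FH/EG → run F
t=29: L0/L1/L2 = -/FH/EG → run F
t=30: L0/L1/L2 = -/H/EGF → run H
t=31: L0/L1/L2 = -/H/EGF → run H
t=32: L0/L1/L2 = -/H/EGF → run H
t=33: L0/L1/L2 = -/H/EGF → run H
t=34: L0/L1/L2 = -/-/EGFH → run E
t=35: L0/L1/L2 = -/-/EGFH → run E
t=36: L0/L1/L2 = -/-/GFH → run G
t=37: L0/L1/L2 = -/-/FH → run F
t=38: L0/L1/L2 = -/-/FH → run F
t=39: L0/L1/L2 = -/-/H → run H
t=40: (idle)
t=41: (idle)
t=42: (idle)
t=43: (idle)

context switches = 16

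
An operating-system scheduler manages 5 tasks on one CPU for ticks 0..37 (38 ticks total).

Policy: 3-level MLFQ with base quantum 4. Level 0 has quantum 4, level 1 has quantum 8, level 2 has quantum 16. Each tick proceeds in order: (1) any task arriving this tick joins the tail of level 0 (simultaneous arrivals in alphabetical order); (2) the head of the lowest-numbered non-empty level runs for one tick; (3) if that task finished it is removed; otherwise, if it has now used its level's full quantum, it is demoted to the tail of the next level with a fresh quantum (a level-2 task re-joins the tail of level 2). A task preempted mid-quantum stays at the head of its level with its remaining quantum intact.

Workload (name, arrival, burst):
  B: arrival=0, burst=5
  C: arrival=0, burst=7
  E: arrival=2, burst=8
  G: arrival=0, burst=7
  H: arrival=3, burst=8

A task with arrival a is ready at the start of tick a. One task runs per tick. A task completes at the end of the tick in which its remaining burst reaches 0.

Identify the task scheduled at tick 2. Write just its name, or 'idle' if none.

running at tick 2 = B

t=0: L0/L1/L2 = BCG/-/- → run B
t=1: L0/L1/L2 = BCG/-/- → run B
t=2: L0/L1/L2 = BCGE/-/- → run B
t=3: L0/L1/L2 = BCGEH/-/- → run B
t=4: L0/L1/L2 = CGEH/B/- → run C
t=5: L0/L1/L2 = CGEH/B/- → run C
t=6: L0/L1/L2 = CGEH/B/- → run C
t=7: L0/L1/L2 = CGEH/B/- → run C
t=8: L0/L1/L2 = GEH/BC/- → run G
t=9: L0/L1/L2 = GEH/BC/- → run G
t=10: L0/L1/L2 = GEH/BC/- → run G
t=11: L0/L1/L2 = GEH/BC/- → run G
t=12: L0/L1/L2 = EH/BCG/- → run E
t=13: L0/L1/L2 = EH/BCG/- → run E
t=14: L0/L1/L2 = EH/BCG/- → run E
t=15: L0/L1/L2 = EH/BCG/- → run E
t=16: L0/L1/L2 = H/BCGE/- → run H
t=17: L0/L1/L2 = H/BCGE/- → run H
t=18: L0/L1/L2 = H/BCGE/- → run H
t=19: L0/L1/L2 = H/BCGE/- → run H
t=20: L0/L1/L2 = -/BCGEH/- → run B
t=21: L0/L1/L2 = -/CGEH/- → run C
t=22: L0/L1/L2 = -/CGEH/- → run C
t=23: L0/L1/L2 = -/CGEH/- → run C
t=24: L0/L1/L2 = -/GEH/- → run G
t=25: L0/L1/L2 = -/GEH/- → run G
t=26: L0/L1/L2 = -/GEH/- → run G
t=27: L0/L1/L2 = -/EH/- → run E
t=28: L0/L1/L2 = -/EH/- → run E
t=29: L0/L1/L2 = -/EH/- → run E
t=30: L0/L1/L2 = -/EH/- → run E
t=31: L0/L1/L2 = -/H/- → run H
t=32: L0/L1/L2 = -/H/- → run H
t=33: L0/L1/L2 = -/H/- → run H
t=34: L0/L1/L2 = -/H/- → run H
t=35: (idle)
t=36: (idle)
t=37: (idle)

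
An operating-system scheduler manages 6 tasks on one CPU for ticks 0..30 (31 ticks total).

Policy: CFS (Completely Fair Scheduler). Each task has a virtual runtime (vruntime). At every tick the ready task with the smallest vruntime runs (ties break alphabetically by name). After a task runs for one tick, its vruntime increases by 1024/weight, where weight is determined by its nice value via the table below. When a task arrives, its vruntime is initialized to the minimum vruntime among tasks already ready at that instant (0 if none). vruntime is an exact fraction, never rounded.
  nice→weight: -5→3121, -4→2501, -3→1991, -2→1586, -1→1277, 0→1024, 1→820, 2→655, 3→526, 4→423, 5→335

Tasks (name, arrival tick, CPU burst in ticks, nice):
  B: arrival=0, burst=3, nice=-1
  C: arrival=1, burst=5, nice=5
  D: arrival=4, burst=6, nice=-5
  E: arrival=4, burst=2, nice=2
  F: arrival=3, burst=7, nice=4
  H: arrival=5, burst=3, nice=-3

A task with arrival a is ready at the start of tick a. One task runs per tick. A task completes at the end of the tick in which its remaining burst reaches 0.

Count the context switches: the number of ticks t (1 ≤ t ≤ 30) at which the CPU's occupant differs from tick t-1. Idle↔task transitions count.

context switches = 22

t=0: vr[B=0] → run B
t=1: vr[B=1024/1277 C=1024/1277] → run B
t=2: vr[B=2048/1277 C=1024/1277] → run C
t=3: vr[B=2048/1277 C=1650688/427795 F=2048/1277] → run B
t=4: vr[C=1650688/427795 D=2048/1277 E=2048/1277 F=2048/1277] → run D
t=5: vr[C=1650688/427795 D=7699456/3985517 E=2048/1277 F=2048/1277 H=2048/1277] → run E
t=6: vr[C=1650688/427795 D=7699456/3985517 E=2649088/836435 F=2048/1277 H=2048/1277] → run F
t=7: vr[C=1650688/427795 D=7699456/3985517 E=2649088/836435 F=2173952/540171 H=2048/1277] → run H
t=8: vr[C=1650688/427795 D=7699456/3985517 E=2649088/836435 F=2173952/540171 H=5385216/2542507] → run D
t=9: vr[C=1650688/427795 D=9007104/3985517 E=2649088/836435 F=2173952/540171 H=5385216/2542507] → run H
t=10: vr[C=1650688/427795 D=9007104/3985517 E=2649088/836435 F=2173952/540171 H=6692864/2542507] → run D
t=11: vr[C=1650688/427795 D=10314752/3985517 E=2649088/836435 F=2173952/540171 H=6692864/2542507] → run D
t=12: vr[C=1650688/427795 D=11622400/3985517 E=2649088/836435 F=2173952/540171 H=6692864/2542507] → run H
t=13: vr[C=1650688/427795 D=11622400/3985517 E=2649088/836435 F=2173952/540171] → run D
t=14: vr[C=1650688/427795 D=12930048/3985517 E=2649088/836435 F=2173952/540171] → run E
t=15: vr[C=1650688/427795 D=12930048/3985517 F=2173952/540171] → run D
t=16: vr[C=1650688/427795 F=2173952/540171] → run C
t=17: vr[C=2958336/427795 F=2173952/540171] → run F
t=18: vr[C=2958336/427795 F=3481600/540171] → run F
t=19: vr[C=2958336/427795 F=1596416/180057] → run C
t=20: vr[C=4265984/427795 F=1596416/180057] → run F
t=21: vr[C=4265984/427795 F=6096896/540171] → run C
t=22: vr[C=5573632/427795 F=6096896/540171] → run F
t=23: vr[C=5573632/427795 F=7404544/540171] → run C
t=24: vr[F=7404544/540171] → run F
t=25: vr[F=2904064/180057] → run F
t=26: (idle)
t=27: (idle)
t=28: (idle)
t=29: (idle)
t=30: (idle)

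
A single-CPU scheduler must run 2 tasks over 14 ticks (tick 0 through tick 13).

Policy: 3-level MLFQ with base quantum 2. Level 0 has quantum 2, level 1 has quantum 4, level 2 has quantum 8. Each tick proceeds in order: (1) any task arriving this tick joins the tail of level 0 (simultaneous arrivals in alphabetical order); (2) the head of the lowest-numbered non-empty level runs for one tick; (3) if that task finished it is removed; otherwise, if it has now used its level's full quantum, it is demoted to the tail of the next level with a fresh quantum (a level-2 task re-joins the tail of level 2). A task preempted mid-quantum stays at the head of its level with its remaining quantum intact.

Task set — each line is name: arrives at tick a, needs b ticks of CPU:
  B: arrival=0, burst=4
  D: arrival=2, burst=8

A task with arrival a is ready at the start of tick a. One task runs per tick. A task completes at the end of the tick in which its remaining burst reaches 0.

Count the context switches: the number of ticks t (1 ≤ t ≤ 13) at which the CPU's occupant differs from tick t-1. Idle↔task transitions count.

t=0: L0/L1/L2 = B/-/- → run B
t=1: L0/L1/L2 = B/-/- → run B
t=2: L0/L1/L2 = D/B/- → run D
t=3: L0/L1/L2 = D/B/- → run D
t=4: L0/L1/L2 = -/BD/- → run B
t=5: L0/L1/L2 = -/BD/- → run B
t=6: L0/L1/L2 = -/D/- → run D
t=7: L0/L1/L2 = -/D/- → run D
t=8: L0/L1/L2 = -/D/- → run D
t=9: L0/L1/L2 = -/D/- → run D
t=10: L0/L1/L2 = -/-/D → run D
t=11: L0/L1/L2 = -/-/D → run D
t=12: (idle)
t=13: (idle)

context switches = 4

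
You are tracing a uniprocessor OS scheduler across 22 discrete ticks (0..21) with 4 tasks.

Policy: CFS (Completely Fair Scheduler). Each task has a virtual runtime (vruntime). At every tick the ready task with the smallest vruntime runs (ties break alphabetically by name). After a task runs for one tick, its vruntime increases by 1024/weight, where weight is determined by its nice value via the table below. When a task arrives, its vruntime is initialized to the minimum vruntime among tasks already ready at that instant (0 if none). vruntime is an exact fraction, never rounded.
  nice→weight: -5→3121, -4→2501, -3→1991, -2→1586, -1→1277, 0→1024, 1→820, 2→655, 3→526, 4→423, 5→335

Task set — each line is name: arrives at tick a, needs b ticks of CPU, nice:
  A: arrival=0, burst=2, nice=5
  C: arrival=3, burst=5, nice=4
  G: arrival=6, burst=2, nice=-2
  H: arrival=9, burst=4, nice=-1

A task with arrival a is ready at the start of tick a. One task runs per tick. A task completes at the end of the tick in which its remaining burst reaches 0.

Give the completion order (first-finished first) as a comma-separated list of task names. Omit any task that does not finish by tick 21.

t=0: vr[A=0] → run A
t=1: vr[A=1024/335] → run A
t=2: (idle)
t=3: vr[C=0] → run C
t=4: vr[C=1024/423] → run C
t=5: vr[C=2048/423] → run C
t=6: vr[C=1024/141 G=1024/141] → run C
t=7: vr[C=4096/423 G=1024/141] → run G
t=8: vr[C=4096/423 G=884224/111813] → run G
t=9: vr[C=4096/423 H=4096/423] → run C
t=10: vr[H=4096/423] → run H
t=11: vr[H=5663744/540171] → run H
t=12: vr[H=6096896/540171] → run H
t=13: vr[H=6530048/540171] → run H
t=14: (idle)
t=15: (idle)
t=16: (idle)
t=17: (idle)
t=18: (idle)
t=19: (idle)
t=20: (idle)
t=21: (idle)

completion order = A, G, C, H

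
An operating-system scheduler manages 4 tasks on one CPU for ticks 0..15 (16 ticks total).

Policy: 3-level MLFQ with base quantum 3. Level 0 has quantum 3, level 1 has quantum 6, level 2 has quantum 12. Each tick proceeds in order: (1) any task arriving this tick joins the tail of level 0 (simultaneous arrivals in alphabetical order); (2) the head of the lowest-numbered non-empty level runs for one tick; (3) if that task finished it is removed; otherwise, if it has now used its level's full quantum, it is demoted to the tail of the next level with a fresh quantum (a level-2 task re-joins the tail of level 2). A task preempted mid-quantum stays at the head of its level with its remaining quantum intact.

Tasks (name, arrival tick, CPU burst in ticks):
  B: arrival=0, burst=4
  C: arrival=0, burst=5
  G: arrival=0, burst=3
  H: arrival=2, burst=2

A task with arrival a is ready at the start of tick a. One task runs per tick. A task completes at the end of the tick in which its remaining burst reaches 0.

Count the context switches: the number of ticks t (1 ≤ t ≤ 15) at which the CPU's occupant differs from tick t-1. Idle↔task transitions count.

t=0: L0/L1/L2 = BCG/-/- → run B
t=1: L0/L1/L2 = BCG/-/- → run B
t=2: L0/L1/L2 = BCGH/-/- → run B
t=3: L0/L1/L2 = CGH/B/- → run C
t=4: L0/L1/L2 = CGH/B/- → run C
t=5: L0/L1/L2 = CGH/B/- → run C
t=6: L0/L1/L2 = GH/BC/- → run G
t=7: L0/L1/L2 = GH/BC/- → run G
t=8: L0/L1/L2 = GH/BC/- → run G
t=9: L0/L1/L2 = H/BC/- → run H
t=10: L0/L1/L2 = H/BC/- → run H
t=11: L0/L1/L2 = -/BC/- → run B
t=12: L0/L1/L2 = -/C/- → run C
t=13: L0/L1/L2 = -/C/- → run C
t=14: (idle)
t=15: (idle)

context switches = 6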